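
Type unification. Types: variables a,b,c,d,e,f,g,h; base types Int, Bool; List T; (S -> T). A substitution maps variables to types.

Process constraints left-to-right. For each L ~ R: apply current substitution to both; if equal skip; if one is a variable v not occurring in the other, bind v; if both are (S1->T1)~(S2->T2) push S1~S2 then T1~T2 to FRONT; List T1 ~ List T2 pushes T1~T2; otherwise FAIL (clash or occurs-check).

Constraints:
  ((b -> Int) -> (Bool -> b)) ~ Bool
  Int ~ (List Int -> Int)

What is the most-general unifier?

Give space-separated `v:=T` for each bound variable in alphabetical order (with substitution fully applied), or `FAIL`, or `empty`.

step 1: unify ((b -> Int) -> (Bool -> b)) ~ Bool  [subst: {-} | 1 pending]
  clash: ((b -> Int) -> (Bool -> b)) vs Bool

Answer: FAIL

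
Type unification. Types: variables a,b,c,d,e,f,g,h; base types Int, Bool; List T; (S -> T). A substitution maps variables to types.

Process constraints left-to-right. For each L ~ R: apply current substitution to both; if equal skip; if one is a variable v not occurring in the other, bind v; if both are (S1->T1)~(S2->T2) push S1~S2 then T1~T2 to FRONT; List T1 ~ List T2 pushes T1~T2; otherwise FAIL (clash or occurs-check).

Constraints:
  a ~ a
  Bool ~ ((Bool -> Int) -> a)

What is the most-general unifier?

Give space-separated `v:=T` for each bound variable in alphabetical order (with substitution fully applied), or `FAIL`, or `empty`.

step 1: unify a ~ a  [subst: {-} | 1 pending]
  -> identical, skip
step 2: unify Bool ~ ((Bool -> Int) -> a)  [subst: {-} | 0 pending]
  clash: Bool vs ((Bool -> Int) -> a)

Answer: FAIL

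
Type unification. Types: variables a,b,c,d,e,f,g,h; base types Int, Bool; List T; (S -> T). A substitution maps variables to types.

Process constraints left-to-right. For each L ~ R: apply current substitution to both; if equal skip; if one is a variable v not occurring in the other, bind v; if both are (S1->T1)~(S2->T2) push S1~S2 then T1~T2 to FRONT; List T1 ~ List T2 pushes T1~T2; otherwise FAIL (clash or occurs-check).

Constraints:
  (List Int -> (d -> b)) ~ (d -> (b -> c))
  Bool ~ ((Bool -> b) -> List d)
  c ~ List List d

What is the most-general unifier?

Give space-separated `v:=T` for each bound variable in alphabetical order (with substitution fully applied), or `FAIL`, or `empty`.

step 1: unify (List Int -> (d -> b)) ~ (d -> (b -> c))  [subst: {-} | 2 pending]
  -> decompose arrow: push List Int~d, (d -> b)~(b -> c)
step 2: unify List Int ~ d  [subst: {-} | 3 pending]
  bind d := List Int
step 3: unify (List Int -> b) ~ (b -> c)  [subst: {d:=List Int} | 2 pending]
  -> decompose arrow: push List Int~b, b~c
step 4: unify List Int ~ b  [subst: {d:=List Int} | 3 pending]
  bind b := List Int
step 5: unify List Int ~ c  [subst: {d:=List Int, b:=List Int} | 2 pending]
  bind c := List Int
step 6: unify Bool ~ ((Bool -> List Int) -> List List Int)  [subst: {d:=List Int, b:=List Int, c:=List Int} | 1 pending]
  clash: Bool vs ((Bool -> List Int) -> List List Int)

Answer: FAIL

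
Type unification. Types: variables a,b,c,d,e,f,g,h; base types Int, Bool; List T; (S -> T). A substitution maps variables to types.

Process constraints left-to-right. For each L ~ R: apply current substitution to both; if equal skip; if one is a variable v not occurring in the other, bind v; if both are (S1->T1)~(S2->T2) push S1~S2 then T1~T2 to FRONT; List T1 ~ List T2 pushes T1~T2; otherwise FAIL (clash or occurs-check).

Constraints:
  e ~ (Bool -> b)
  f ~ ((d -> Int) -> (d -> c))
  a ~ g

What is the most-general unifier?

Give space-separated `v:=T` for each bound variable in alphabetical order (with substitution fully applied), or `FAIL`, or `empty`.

Answer: a:=g e:=(Bool -> b) f:=((d -> Int) -> (d -> c))

Derivation:
step 1: unify e ~ (Bool -> b)  [subst: {-} | 2 pending]
  bind e := (Bool -> b)
step 2: unify f ~ ((d -> Int) -> (d -> c))  [subst: {e:=(Bool -> b)} | 1 pending]
  bind f := ((d -> Int) -> (d -> c))
step 3: unify a ~ g  [subst: {e:=(Bool -> b), f:=((d -> Int) -> (d -> c))} | 0 pending]
  bind a := g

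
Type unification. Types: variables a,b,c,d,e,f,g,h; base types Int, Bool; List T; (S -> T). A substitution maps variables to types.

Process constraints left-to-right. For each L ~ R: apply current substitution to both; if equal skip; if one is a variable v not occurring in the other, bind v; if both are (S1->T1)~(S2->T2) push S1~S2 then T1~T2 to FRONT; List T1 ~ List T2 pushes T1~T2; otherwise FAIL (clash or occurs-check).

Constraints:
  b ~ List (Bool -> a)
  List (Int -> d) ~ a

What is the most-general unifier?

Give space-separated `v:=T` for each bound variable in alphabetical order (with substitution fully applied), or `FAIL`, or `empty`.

Answer: a:=List (Int -> d) b:=List (Bool -> List (Int -> d))

Derivation:
step 1: unify b ~ List (Bool -> a)  [subst: {-} | 1 pending]
  bind b := List (Bool -> a)
step 2: unify List (Int -> d) ~ a  [subst: {b:=List (Bool -> a)} | 0 pending]
  bind a := List (Int -> d)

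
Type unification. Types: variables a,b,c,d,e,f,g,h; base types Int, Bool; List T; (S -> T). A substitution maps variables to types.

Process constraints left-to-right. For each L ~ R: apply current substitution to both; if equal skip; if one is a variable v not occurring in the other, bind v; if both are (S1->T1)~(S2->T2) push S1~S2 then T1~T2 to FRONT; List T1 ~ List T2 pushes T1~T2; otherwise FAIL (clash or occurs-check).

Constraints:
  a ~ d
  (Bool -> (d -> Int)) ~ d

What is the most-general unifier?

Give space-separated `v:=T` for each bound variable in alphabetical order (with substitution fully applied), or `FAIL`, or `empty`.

step 1: unify a ~ d  [subst: {-} | 1 pending]
  bind a := d
step 2: unify (Bool -> (d -> Int)) ~ d  [subst: {a:=d} | 0 pending]
  occurs-check fail

Answer: FAIL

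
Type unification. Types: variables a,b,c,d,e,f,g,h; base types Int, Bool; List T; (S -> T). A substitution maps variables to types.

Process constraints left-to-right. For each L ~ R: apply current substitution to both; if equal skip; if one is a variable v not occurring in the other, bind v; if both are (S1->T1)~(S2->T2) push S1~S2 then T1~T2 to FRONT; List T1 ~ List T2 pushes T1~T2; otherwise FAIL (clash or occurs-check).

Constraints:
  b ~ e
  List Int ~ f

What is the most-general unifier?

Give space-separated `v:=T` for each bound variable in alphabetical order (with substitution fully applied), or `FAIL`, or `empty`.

step 1: unify b ~ e  [subst: {-} | 1 pending]
  bind b := e
step 2: unify List Int ~ f  [subst: {b:=e} | 0 pending]
  bind f := List Int

Answer: b:=e f:=List Int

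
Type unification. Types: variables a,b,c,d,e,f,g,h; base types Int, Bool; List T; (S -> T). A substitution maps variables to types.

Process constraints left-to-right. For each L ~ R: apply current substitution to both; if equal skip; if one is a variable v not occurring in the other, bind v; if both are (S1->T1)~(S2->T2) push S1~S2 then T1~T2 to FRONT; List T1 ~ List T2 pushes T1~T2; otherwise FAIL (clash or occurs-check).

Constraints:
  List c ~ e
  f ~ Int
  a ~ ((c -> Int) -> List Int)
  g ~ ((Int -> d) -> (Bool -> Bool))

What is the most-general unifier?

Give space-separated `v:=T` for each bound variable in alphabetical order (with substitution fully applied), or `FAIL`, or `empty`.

Answer: a:=((c -> Int) -> List Int) e:=List c f:=Int g:=((Int -> d) -> (Bool -> Bool))

Derivation:
step 1: unify List c ~ e  [subst: {-} | 3 pending]
  bind e := List c
step 2: unify f ~ Int  [subst: {e:=List c} | 2 pending]
  bind f := Int
step 3: unify a ~ ((c -> Int) -> List Int)  [subst: {e:=List c, f:=Int} | 1 pending]
  bind a := ((c -> Int) -> List Int)
step 4: unify g ~ ((Int -> d) -> (Bool -> Bool))  [subst: {e:=List c, f:=Int, a:=((c -> Int) -> List Int)} | 0 pending]
  bind g := ((Int -> d) -> (Bool -> Bool))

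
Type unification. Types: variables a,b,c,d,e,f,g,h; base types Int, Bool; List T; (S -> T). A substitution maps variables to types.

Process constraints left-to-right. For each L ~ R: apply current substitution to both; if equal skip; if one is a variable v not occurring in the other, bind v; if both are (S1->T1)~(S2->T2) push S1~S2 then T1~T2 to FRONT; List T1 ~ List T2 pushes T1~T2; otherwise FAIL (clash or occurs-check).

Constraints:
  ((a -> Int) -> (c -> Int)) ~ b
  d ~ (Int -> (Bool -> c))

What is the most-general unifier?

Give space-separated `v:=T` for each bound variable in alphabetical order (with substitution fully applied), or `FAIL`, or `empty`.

step 1: unify ((a -> Int) -> (c -> Int)) ~ b  [subst: {-} | 1 pending]
  bind b := ((a -> Int) -> (c -> Int))
step 2: unify d ~ (Int -> (Bool -> c))  [subst: {b:=((a -> Int) -> (c -> Int))} | 0 pending]
  bind d := (Int -> (Bool -> c))

Answer: b:=((a -> Int) -> (c -> Int)) d:=(Int -> (Bool -> c))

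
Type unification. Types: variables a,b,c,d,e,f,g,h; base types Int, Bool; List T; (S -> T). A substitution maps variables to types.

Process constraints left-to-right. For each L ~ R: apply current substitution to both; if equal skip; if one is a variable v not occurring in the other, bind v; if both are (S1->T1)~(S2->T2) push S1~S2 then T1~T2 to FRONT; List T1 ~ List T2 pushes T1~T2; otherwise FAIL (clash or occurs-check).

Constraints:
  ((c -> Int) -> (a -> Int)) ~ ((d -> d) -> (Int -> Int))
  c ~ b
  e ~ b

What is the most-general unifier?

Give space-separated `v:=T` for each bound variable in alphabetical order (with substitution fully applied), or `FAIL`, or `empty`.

step 1: unify ((c -> Int) -> (a -> Int)) ~ ((d -> d) -> (Int -> Int))  [subst: {-} | 2 pending]
  -> decompose arrow: push (c -> Int)~(d -> d), (a -> Int)~(Int -> Int)
step 2: unify (c -> Int) ~ (d -> d)  [subst: {-} | 3 pending]
  -> decompose arrow: push c~d, Int~d
step 3: unify c ~ d  [subst: {-} | 4 pending]
  bind c := d
step 4: unify Int ~ d  [subst: {c:=d} | 3 pending]
  bind d := Int
step 5: unify (a -> Int) ~ (Int -> Int)  [subst: {c:=d, d:=Int} | 2 pending]
  -> decompose arrow: push a~Int, Int~Int
step 6: unify a ~ Int  [subst: {c:=d, d:=Int} | 3 pending]
  bind a := Int
step 7: unify Int ~ Int  [subst: {c:=d, d:=Int, a:=Int} | 2 pending]
  -> identical, skip
step 8: unify Int ~ b  [subst: {c:=d, d:=Int, a:=Int} | 1 pending]
  bind b := Int
step 9: unify e ~ Int  [subst: {c:=d, d:=Int, a:=Int, b:=Int} | 0 pending]
  bind e := Int

Answer: a:=Int b:=Int c:=Int d:=Int e:=Int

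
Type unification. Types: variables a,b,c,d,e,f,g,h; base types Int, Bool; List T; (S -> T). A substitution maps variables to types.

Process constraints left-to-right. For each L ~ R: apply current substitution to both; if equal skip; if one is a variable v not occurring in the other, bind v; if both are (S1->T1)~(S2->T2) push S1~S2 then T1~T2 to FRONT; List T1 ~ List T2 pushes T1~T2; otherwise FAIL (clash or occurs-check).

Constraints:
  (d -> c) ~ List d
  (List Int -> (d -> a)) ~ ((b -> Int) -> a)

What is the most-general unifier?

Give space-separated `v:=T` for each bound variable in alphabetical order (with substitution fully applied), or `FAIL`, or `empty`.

step 1: unify (d -> c) ~ List d  [subst: {-} | 1 pending]
  clash: (d -> c) vs List d

Answer: FAIL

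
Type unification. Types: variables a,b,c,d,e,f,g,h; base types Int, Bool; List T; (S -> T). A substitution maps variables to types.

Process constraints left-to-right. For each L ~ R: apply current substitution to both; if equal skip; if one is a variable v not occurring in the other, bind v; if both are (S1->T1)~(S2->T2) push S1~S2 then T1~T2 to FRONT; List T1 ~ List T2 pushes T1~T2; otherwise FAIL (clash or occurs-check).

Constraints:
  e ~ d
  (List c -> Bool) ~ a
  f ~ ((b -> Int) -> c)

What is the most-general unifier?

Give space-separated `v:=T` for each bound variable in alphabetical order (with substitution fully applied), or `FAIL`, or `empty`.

Answer: a:=(List c -> Bool) e:=d f:=((b -> Int) -> c)

Derivation:
step 1: unify e ~ d  [subst: {-} | 2 pending]
  bind e := d
step 2: unify (List c -> Bool) ~ a  [subst: {e:=d} | 1 pending]
  bind a := (List c -> Bool)
step 3: unify f ~ ((b -> Int) -> c)  [subst: {e:=d, a:=(List c -> Bool)} | 0 pending]
  bind f := ((b -> Int) -> c)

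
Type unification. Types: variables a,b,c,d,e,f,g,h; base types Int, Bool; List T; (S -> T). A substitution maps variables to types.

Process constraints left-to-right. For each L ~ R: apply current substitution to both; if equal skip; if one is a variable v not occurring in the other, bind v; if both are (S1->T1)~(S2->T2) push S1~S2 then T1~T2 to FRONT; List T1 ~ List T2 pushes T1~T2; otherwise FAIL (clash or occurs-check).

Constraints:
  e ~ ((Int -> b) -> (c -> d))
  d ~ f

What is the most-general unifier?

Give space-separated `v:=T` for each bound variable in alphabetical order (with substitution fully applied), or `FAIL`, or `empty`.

step 1: unify e ~ ((Int -> b) -> (c -> d))  [subst: {-} | 1 pending]
  bind e := ((Int -> b) -> (c -> d))
step 2: unify d ~ f  [subst: {e:=((Int -> b) -> (c -> d))} | 0 pending]
  bind d := f

Answer: d:=f e:=((Int -> b) -> (c -> f))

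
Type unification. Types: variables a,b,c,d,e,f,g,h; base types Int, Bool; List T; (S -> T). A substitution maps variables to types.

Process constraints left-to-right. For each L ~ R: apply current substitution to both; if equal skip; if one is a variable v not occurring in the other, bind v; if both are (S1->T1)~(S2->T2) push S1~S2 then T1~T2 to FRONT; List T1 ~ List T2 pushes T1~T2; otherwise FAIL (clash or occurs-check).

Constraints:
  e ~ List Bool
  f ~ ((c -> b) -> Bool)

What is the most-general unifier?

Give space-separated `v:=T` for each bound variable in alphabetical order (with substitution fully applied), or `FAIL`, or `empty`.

step 1: unify e ~ List Bool  [subst: {-} | 1 pending]
  bind e := List Bool
step 2: unify f ~ ((c -> b) -> Bool)  [subst: {e:=List Bool} | 0 pending]
  bind f := ((c -> b) -> Bool)

Answer: e:=List Bool f:=((c -> b) -> Bool)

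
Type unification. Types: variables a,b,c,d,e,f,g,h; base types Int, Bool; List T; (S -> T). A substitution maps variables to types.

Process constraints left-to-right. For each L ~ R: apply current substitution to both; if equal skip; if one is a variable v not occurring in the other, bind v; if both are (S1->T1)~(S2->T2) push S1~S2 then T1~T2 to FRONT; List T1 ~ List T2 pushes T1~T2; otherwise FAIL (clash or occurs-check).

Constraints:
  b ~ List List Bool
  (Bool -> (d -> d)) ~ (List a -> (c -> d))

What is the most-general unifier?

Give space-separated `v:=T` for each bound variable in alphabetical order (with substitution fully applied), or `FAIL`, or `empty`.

step 1: unify b ~ List List Bool  [subst: {-} | 1 pending]
  bind b := List List Bool
step 2: unify (Bool -> (d -> d)) ~ (List a -> (c -> d))  [subst: {b:=List List Bool} | 0 pending]
  -> decompose arrow: push Bool~List a, (d -> d)~(c -> d)
step 3: unify Bool ~ List a  [subst: {b:=List List Bool} | 1 pending]
  clash: Bool vs List a

Answer: FAIL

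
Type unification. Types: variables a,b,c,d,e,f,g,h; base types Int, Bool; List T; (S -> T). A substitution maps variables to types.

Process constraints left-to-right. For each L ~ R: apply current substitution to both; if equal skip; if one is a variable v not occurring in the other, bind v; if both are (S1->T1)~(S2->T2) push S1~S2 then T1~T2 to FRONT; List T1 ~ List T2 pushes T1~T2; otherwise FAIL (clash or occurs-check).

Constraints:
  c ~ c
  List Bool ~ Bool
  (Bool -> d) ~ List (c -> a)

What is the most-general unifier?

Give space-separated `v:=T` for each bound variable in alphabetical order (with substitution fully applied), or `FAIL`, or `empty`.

step 1: unify c ~ c  [subst: {-} | 2 pending]
  -> identical, skip
step 2: unify List Bool ~ Bool  [subst: {-} | 1 pending]
  clash: List Bool vs Bool

Answer: FAIL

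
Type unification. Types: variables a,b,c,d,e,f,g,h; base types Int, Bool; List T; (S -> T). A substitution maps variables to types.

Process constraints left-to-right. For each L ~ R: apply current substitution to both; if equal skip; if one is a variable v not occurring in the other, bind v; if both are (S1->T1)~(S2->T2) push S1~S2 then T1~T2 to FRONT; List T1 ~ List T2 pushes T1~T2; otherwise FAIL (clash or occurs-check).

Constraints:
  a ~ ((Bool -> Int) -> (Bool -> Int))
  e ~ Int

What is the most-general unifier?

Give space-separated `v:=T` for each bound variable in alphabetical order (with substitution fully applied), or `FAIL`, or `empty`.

Answer: a:=((Bool -> Int) -> (Bool -> Int)) e:=Int

Derivation:
step 1: unify a ~ ((Bool -> Int) -> (Bool -> Int))  [subst: {-} | 1 pending]
  bind a := ((Bool -> Int) -> (Bool -> Int))
step 2: unify e ~ Int  [subst: {a:=((Bool -> Int) -> (Bool -> Int))} | 0 pending]
  bind e := Int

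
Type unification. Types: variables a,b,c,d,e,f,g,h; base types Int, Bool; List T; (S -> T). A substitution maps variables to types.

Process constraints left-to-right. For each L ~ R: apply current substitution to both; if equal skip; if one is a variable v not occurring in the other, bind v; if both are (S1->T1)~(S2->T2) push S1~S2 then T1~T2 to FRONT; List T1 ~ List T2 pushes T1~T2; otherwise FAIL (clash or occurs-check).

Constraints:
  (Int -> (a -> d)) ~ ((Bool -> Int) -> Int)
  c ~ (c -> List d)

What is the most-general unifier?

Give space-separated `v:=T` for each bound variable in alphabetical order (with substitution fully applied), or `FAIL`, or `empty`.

step 1: unify (Int -> (a -> d)) ~ ((Bool -> Int) -> Int)  [subst: {-} | 1 pending]
  -> decompose arrow: push Int~(Bool -> Int), (a -> d)~Int
step 2: unify Int ~ (Bool -> Int)  [subst: {-} | 2 pending]
  clash: Int vs (Bool -> Int)

Answer: FAIL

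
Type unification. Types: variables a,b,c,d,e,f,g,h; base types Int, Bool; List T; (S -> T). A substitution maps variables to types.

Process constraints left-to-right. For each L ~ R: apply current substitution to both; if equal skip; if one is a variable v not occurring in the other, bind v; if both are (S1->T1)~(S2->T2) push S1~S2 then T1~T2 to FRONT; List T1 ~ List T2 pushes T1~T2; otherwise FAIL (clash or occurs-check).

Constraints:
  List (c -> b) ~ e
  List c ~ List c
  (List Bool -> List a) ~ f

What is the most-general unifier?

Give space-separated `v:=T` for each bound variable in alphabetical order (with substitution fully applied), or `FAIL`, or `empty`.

step 1: unify List (c -> b) ~ e  [subst: {-} | 2 pending]
  bind e := List (c -> b)
step 2: unify List c ~ List c  [subst: {e:=List (c -> b)} | 1 pending]
  -> identical, skip
step 3: unify (List Bool -> List a) ~ f  [subst: {e:=List (c -> b)} | 0 pending]
  bind f := (List Bool -> List a)

Answer: e:=List (c -> b) f:=(List Bool -> List a)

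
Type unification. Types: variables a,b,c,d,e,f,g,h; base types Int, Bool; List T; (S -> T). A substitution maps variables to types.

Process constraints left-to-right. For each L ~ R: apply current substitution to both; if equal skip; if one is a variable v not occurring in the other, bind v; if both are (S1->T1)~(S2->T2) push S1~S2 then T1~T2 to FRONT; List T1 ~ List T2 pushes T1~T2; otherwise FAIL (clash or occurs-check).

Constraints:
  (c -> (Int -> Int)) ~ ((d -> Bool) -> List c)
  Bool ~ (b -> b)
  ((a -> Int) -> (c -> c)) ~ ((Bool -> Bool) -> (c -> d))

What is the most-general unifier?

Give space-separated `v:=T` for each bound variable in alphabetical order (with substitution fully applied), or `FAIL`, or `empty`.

Answer: FAIL

Derivation:
step 1: unify (c -> (Int -> Int)) ~ ((d -> Bool) -> List c)  [subst: {-} | 2 pending]
  -> decompose arrow: push c~(d -> Bool), (Int -> Int)~List c
step 2: unify c ~ (d -> Bool)  [subst: {-} | 3 pending]
  bind c := (d -> Bool)
step 3: unify (Int -> Int) ~ List (d -> Bool)  [subst: {c:=(d -> Bool)} | 2 pending]
  clash: (Int -> Int) vs List (d -> Bool)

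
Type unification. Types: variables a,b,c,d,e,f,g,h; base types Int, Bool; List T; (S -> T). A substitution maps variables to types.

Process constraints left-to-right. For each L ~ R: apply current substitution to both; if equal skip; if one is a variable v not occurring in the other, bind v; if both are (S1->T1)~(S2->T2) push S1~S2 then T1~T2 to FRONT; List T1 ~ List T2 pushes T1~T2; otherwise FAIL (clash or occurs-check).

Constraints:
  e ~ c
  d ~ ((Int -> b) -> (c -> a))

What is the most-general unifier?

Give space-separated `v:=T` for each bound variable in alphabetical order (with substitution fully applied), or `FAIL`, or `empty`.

Answer: d:=((Int -> b) -> (c -> a)) e:=c

Derivation:
step 1: unify e ~ c  [subst: {-} | 1 pending]
  bind e := c
step 2: unify d ~ ((Int -> b) -> (c -> a))  [subst: {e:=c} | 0 pending]
  bind d := ((Int -> b) -> (c -> a))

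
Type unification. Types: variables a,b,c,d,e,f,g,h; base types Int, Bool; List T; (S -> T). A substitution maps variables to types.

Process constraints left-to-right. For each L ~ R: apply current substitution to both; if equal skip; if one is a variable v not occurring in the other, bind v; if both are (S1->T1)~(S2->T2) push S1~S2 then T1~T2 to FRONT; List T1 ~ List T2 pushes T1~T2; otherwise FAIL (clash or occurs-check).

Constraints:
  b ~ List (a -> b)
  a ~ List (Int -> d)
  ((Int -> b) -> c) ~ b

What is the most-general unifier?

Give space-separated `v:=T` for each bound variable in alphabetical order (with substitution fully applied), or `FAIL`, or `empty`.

step 1: unify b ~ List (a -> b)  [subst: {-} | 2 pending]
  occurs-check fail: b in List (a -> b)

Answer: FAIL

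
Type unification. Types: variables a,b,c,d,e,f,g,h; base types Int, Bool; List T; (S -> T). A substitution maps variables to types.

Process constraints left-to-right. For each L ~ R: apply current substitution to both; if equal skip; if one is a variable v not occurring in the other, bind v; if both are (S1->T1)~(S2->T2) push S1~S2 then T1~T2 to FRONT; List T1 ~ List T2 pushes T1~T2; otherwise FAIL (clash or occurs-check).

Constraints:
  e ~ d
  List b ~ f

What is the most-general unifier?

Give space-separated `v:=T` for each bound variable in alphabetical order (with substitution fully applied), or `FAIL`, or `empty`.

step 1: unify e ~ d  [subst: {-} | 1 pending]
  bind e := d
step 2: unify List b ~ f  [subst: {e:=d} | 0 pending]
  bind f := List b

Answer: e:=d f:=List b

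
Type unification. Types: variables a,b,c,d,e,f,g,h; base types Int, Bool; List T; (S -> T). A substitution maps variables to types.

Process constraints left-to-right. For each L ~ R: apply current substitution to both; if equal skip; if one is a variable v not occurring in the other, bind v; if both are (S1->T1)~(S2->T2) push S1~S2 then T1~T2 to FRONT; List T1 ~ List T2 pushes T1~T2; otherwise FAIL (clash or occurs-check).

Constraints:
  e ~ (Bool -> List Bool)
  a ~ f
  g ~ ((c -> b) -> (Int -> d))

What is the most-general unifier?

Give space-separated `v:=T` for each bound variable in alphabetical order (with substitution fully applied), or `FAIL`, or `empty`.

Answer: a:=f e:=(Bool -> List Bool) g:=((c -> b) -> (Int -> d))

Derivation:
step 1: unify e ~ (Bool -> List Bool)  [subst: {-} | 2 pending]
  bind e := (Bool -> List Bool)
step 2: unify a ~ f  [subst: {e:=(Bool -> List Bool)} | 1 pending]
  bind a := f
step 3: unify g ~ ((c -> b) -> (Int -> d))  [subst: {e:=(Bool -> List Bool), a:=f} | 0 pending]
  bind g := ((c -> b) -> (Int -> d))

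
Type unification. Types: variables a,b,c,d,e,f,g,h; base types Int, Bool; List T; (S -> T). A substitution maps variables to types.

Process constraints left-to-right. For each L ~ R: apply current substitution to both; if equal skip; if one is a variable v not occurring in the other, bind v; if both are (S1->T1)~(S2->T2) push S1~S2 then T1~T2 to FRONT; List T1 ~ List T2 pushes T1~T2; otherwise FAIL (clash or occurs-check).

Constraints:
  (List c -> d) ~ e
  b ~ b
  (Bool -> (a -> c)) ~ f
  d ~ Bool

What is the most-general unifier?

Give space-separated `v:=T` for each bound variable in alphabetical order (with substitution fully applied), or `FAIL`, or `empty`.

step 1: unify (List c -> d) ~ e  [subst: {-} | 3 pending]
  bind e := (List c -> d)
step 2: unify b ~ b  [subst: {e:=(List c -> d)} | 2 pending]
  -> identical, skip
step 3: unify (Bool -> (a -> c)) ~ f  [subst: {e:=(List c -> d)} | 1 pending]
  bind f := (Bool -> (a -> c))
step 4: unify d ~ Bool  [subst: {e:=(List c -> d), f:=(Bool -> (a -> c))} | 0 pending]
  bind d := Bool

Answer: d:=Bool e:=(List c -> Bool) f:=(Bool -> (a -> c))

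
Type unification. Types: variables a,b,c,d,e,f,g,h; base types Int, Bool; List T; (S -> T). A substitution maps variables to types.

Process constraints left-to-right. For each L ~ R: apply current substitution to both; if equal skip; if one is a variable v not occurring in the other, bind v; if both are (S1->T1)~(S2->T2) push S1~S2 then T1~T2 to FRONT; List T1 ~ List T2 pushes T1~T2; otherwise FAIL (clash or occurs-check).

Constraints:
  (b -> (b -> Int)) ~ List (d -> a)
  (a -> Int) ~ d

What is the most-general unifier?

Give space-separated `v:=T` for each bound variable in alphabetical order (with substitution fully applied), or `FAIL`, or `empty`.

step 1: unify (b -> (b -> Int)) ~ List (d -> a)  [subst: {-} | 1 pending]
  clash: (b -> (b -> Int)) vs List (d -> a)

Answer: FAIL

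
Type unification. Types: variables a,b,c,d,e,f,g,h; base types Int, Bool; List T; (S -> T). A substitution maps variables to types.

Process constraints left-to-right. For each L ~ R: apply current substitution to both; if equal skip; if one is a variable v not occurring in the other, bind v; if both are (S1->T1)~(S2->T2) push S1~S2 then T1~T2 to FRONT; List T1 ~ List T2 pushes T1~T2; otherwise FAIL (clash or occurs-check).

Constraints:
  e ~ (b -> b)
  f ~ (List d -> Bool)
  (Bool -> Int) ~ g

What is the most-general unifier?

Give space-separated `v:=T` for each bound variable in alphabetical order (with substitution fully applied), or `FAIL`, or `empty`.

step 1: unify e ~ (b -> b)  [subst: {-} | 2 pending]
  bind e := (b -> b)
step 2: unify f ~ (List d -> Bool)  [subst: {e:=(b -> b)} | 1 pending]
  bind f := (List d -> Bool)
step 3: unify (Bool -> Int) ~ g  [subst: {e:=(b -> b), f:=(List d -> Bool)} | 0 pending]
  bind g := (Bool -> Int)

Answer: e:=(b -> b) f:=(List d -> Bool) g:=(Bool -> Int)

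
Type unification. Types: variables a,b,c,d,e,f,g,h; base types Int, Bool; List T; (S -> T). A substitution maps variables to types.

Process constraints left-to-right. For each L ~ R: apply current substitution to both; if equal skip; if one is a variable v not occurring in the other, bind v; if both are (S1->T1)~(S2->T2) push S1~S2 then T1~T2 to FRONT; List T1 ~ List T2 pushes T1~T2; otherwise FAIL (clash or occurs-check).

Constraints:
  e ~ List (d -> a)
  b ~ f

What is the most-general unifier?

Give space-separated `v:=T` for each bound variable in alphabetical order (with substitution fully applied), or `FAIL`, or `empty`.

Answer: b:=f e:=List (d -> a)

Derivation:
step 1: unify e ~ List (d -> a)  [subst: {-} | 1 pending]
  bind e := List (d -> a)
step 2: unify b ~ f  [subst: {e:=List (d -> a)} | 0 pending]
  bind b := f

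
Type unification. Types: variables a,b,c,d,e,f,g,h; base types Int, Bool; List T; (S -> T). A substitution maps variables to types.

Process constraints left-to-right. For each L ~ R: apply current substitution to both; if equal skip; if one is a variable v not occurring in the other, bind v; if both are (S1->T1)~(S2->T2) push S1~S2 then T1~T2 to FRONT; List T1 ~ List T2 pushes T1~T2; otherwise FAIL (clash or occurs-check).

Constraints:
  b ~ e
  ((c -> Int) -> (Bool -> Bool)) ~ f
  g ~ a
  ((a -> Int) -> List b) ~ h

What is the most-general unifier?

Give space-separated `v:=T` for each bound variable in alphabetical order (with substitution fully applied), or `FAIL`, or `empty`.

Answer: b:=e f:=((c -> Int) -> (Bool -> Bool)) g:=a h:=((a -> Int) -> List e)

Derivation:
step 1: unify b ~ e  [subst: {-} | 3 pending]
  bind b := e
step 2: unify ((c -> Int) -> (Bool -> Bool)) ~ f  [subst: {b:=e} | 2 pending]
  bind f := ((c -> Int) -> (Bool -> Bool))
step 3: unify g ~ a  [subst: {b:=e, f:=((c -> Int) -> (Bool -> Bool))} | 1 pending]
  bind g := a
step 4: unify ((a -> Int) -> List e) ~ h  [subst: {b:=e, f:=((c -> Int) -> (Bool -> Bool)), g:=a} | 0 pending]
  bind h := ((a -> Int) -> List e)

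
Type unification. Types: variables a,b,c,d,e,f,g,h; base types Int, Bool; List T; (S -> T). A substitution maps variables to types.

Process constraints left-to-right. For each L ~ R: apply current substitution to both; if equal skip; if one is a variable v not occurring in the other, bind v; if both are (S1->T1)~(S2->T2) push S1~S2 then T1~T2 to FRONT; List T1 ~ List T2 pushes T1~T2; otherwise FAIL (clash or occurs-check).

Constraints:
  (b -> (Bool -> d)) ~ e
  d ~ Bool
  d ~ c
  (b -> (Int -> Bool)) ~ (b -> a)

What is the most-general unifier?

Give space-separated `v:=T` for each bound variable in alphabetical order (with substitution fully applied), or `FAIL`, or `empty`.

Answer: a:=(Int -> Bool) c:=Bool d:=Bool e:=(b -> (Bool -> Bool))

Derivation:
step 1: unify (b -> (Bool -> d)) ~ e  [subst: {-} | 3 pending]
  bind e := (b -> (Bool -> d))
step 2: unify d ~ Bool  [subst: {e:=(b -> (Bool -> d))} | 2 pending]
  bind d := Bool
step 3: unify Bool ~ c  [subst: {e:=(b -> (Bool -> d)), d:=Bool} | 1 pending]
  bind c := Bool
step 4: unify (b -> (Int -> Bool)) ~ (b -> a)  [subst: {e:=(b -> (Bool -> d)), d:=Bool, c:=Bool} | 0 pending]
  -> decompose arrow: push b~b, (Int -> Bool)~a
step 5: unify b ~ b  [subst: {e:=(b -> (Bool -> d)), d:=Bool, c:=Bool} | 1 pending]
  -> identical, skip
step 6: unify (Int -> Bool) ~ a  [subst: {e:=(b -> (Bool -> d)), d:=Bool, c:=Bool} | 0 pending]
  bind a := (Int -> Bool)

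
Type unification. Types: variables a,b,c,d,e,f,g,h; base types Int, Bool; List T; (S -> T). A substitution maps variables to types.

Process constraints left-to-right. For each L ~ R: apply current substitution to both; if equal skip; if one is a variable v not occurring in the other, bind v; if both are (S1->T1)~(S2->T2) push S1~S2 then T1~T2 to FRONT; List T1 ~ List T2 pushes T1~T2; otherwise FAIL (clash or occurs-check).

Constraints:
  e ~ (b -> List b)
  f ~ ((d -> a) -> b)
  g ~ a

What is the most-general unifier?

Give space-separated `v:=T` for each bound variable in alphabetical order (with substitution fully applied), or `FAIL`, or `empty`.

Answer: e:=(b -> List b) f:=((d -> a) -> b) g:=a

Derivation:
step 1: unify e ~ (b -> List b)  [subst: {-} | 2 pending]
  bind e := (b -> List b)
step 2: unify f ~ ((d -> a) -> b)  [subst: {e:=(b -> List b)} | 1 pending]
  bind f := ((d -> a) -> b)
step 3: unify g ~ a  [subst: {e:=(b -> List b), f:=((d -> a) -> b)} | 0 pending]
  bind g := a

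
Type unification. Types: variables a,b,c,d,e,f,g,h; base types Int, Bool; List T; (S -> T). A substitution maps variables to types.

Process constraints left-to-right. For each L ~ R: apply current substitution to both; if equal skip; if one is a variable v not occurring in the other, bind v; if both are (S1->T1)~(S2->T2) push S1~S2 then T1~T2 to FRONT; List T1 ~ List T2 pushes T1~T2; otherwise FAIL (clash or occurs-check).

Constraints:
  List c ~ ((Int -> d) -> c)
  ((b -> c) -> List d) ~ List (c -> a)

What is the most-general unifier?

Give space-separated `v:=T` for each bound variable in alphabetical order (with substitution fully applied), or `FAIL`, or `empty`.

step 1: unify List c ~ ((Int -> d) -> c)  [subst: {-} | 1 pending]
  clash: List c vs ((Int -> d) -> c)

Answer: FAIL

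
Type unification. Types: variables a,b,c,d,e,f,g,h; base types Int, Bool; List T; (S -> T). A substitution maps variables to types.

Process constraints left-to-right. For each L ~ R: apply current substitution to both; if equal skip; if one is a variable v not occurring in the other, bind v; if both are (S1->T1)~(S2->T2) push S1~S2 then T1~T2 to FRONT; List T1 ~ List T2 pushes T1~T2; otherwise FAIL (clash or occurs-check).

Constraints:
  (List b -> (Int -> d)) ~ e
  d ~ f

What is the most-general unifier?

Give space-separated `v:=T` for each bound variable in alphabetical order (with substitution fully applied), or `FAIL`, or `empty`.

Answer: d:=f e:=(List b -> (Int -> f))

Derivation:
step 1: unify (List b -> (Int -> d)) ~ e  [subst: {-} | 1 pending]
  bind e := (List b -> (Int -> d))
step 2: unify d ~ f  [subst: {e:=(List b -> (Int -> d))} | 0 pending]
  bind d := f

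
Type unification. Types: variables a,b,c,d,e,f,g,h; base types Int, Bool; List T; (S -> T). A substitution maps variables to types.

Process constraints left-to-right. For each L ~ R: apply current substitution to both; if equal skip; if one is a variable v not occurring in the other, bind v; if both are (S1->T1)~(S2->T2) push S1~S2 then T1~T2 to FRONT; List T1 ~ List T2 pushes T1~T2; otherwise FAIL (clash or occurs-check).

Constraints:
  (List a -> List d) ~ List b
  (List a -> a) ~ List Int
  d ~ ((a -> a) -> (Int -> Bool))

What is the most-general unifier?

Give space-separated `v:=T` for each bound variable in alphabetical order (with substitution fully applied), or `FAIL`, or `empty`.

Answer: FAIL

Derivation:
step 1: unify (List a -> List d) ~ List b  [subst: {-} | 2 pending]
  clash: (List a -> List d) vs List b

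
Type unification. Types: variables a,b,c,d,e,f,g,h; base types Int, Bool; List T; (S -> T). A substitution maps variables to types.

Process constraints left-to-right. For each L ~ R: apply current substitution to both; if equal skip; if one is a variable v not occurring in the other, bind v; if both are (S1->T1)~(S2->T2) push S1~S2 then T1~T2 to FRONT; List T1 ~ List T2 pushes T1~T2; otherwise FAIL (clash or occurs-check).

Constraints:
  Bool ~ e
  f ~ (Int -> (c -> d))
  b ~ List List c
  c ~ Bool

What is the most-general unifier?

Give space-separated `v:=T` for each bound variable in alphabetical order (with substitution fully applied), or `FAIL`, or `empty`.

step 1: unify Bool ~ e  [subst: {-} | 3 pending]
  bind e := Bool
step 2: unify f ~ (Int -> (c -> d))  [subst: {e:=Bool} | 2 pending]
  bind f := (Int -> (c -> d))
step 3: unify b ~ List List c  [subst: {e:=Bool, f:=(Int -> (c -> d))} | 1 pending]
  bind b := List List c
step 4: unify c ~ Bool  [subst: {e:=Bool, f:=(Int -> (c -> d)), b:=List List c} | 0 pending]
  bind c := Bool

Answer: b:=List List Bool c:=Bool e:=Bool f:=(Int -> (Bool -> d))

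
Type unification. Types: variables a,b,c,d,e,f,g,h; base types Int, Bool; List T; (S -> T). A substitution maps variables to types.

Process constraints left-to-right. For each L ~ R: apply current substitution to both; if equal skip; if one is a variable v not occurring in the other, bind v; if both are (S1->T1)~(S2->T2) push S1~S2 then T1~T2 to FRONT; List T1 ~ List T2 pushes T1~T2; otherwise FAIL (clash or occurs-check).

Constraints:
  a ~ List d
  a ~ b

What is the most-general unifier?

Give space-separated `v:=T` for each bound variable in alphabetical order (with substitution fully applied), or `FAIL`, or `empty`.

step 1: unify a ~ List d  [subst: {-} | 1 pending]
  bind a := List d
step 2: unify List d ~ b  [subst: {a:=List d} | 0 pending]
  bind b := List d

Answer: a:=List d b:=List d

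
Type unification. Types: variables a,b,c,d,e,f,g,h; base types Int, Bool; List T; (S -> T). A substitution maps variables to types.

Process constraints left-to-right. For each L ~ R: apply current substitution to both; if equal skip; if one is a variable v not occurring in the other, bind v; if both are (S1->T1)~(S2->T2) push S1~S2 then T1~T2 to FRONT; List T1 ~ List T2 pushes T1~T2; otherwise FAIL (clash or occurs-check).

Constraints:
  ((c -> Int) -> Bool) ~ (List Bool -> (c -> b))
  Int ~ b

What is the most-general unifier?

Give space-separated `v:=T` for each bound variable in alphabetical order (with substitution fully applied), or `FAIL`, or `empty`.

step 1: unify ((c -> Int) -> Bool) ~ (List Bool -> (c -> b))  [subst: {-} | 1 pending]
  -> decompose arrow: push (c -> Int)~List Bool, Bool~(c -> b)
step 2: unify (c -> Int) ~ List Bool  [subst: {-} | 2 pending]
  clash: (c -> Int) vs List Bool

Answer: FAIL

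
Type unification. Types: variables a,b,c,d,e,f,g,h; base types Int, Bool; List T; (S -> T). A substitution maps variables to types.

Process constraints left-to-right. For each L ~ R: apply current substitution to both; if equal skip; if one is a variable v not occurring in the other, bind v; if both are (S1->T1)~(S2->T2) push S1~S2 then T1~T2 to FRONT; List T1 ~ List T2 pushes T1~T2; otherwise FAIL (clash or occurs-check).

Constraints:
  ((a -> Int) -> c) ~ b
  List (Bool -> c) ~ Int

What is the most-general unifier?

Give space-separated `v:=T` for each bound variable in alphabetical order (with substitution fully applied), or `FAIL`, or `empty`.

Answer: FAIL

Derivation:
step 1: unify ((a -> Int) -> c) ~ b  [subst: {-} | 1 pending]
  bind b := ((a -> Int) -> c)
step 2: unify List (Bool -> c) ~ Int  [subst: {b:=((a -> Int) -> c)} | 0 pending]
  clash: List (Bool -> c) vs Int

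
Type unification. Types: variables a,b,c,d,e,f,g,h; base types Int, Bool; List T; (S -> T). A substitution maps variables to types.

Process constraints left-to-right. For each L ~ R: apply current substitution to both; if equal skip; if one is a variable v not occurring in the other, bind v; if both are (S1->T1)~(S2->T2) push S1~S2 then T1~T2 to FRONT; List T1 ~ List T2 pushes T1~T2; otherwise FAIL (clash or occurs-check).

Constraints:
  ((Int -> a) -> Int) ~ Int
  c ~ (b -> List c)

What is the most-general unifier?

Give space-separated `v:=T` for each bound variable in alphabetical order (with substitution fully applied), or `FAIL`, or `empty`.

Answer: FAIL

Derivation:
step 1: unify ((Int -> a) -> Int) ~ Int  [subst: {-} | 1 pending]
  clash: ((Int -> a) -> Int) vs Int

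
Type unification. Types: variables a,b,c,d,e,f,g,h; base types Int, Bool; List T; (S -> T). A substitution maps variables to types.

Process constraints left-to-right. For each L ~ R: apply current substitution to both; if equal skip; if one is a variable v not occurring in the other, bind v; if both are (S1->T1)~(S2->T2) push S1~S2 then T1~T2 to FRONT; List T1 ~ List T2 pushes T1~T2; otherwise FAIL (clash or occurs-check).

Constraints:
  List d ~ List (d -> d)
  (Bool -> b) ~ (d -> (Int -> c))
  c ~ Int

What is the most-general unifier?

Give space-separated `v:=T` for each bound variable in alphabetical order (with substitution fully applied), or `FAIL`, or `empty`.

step 1: unify List d ~ List (d -> d)  [subst: {-} | 2 pending]
  -> decompose List: push d~(d -> d)
step 2: unify d ~ (d -> d)  [subst: {-} | 2 pending]
  occurs-check fail: d in (d -> d)

Answer: FAIL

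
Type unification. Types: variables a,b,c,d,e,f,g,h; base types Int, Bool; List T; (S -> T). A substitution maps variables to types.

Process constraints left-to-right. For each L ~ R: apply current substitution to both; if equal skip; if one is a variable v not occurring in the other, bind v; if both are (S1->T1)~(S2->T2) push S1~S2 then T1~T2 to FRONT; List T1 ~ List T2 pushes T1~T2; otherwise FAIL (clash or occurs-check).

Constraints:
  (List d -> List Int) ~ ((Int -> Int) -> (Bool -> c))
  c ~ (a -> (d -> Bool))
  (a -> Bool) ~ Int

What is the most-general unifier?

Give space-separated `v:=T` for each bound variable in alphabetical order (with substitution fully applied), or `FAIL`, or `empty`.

step 1: unify (List d -> List Int) ~ ((Int -> Int) -> (Bool -> c))  [subst: {-} | 2 pending]
  -> decompose arrow: push List d~(Int -> Int), List Int~(Bool -> c)
step 2: unify List d ~ (Int -> Int)  [subst: {-} | 3 pending]
  clash: List d vs (Int -> Int)

Answer: FAIL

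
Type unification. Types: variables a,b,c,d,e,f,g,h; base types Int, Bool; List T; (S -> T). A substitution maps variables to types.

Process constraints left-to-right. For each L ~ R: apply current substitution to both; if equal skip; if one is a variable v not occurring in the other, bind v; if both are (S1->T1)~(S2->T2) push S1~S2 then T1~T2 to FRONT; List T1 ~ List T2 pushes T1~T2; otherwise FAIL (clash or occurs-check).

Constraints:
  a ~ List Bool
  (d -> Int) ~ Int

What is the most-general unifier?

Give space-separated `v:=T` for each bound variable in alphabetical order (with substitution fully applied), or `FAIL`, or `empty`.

step 1: unify a ~ List Bool  [subst: {-} | 1 pending]
  bind a := List Bool
step 2: unify (d -> Int) ~ Int  [subst: {a:=List Bool} | 0 pending]
  clash: (d -> Int) vs Int

Answer: FAIL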